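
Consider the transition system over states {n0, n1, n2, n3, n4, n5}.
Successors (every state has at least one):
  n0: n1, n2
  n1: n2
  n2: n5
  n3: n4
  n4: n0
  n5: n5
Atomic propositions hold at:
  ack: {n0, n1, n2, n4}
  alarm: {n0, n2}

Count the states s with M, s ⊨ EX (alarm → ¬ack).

4

Sat(¬ack) = {n3, n5}
Sat(alarm → ¬ack) = {n1, n3, n4, n5}
Sat(EX (alarm → ¬ack)) = {s : some successor in {n1, n3, n4, n5}} = {n0, n2, n3, n5}
|Sat(EX (alarm → ¬ack))| = |{n0, n2, n3, n5}| = 4.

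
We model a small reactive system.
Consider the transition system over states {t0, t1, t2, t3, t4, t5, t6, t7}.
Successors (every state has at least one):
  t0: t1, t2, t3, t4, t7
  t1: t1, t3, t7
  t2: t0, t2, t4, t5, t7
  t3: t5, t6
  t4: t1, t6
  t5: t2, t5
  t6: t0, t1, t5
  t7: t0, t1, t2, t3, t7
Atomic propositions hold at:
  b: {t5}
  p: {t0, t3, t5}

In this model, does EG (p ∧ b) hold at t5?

Yes

Sat(p ∧ b) = {t5}
EG (p ∧ b): greatest fixpoint, start Z0 = {t5}, keep only states in Sat with some successor in Z. Already a fixed point.
Sat(EG (p ∧ b)) = {t5}
t5 ∈ Sat(EG (p ∧ b)) = {t5}, so the formula holds at t5.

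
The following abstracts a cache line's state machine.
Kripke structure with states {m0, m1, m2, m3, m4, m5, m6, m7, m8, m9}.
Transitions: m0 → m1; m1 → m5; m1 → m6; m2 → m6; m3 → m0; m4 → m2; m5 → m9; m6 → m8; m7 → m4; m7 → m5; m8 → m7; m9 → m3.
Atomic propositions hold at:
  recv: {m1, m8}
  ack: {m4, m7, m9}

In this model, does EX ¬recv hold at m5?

Yes

Sat(¬recv) = {m0, m2, m3, m4, m5, m6, m7, m9}
Sat(EX ¬recv) = {s : some successor in {m0, m2, m3, m4, m5, m6, m7, m9}} = {m1, m2, m3, m4, m5, m7, m8, m9}
m5 ∈ Sat(EX ¬recv) = {m1, m2, m3, m4, m5, m7, m8, m9}, so the formula holds at m5.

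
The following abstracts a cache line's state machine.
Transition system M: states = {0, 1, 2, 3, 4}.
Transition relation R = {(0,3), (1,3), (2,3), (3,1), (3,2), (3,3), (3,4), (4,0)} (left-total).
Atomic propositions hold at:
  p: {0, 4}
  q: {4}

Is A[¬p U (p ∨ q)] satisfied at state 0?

Yes

Sat(¬p) = {1, 2, 3}
Sat(p ∨ q) = {0, 4}
A[¬p U (p ∨ q)]: least fixpoint, start Z0 = Sat((p ∨ q)) = {0, 4}, add states in Sat(¬p) with every successor in Z. Already a fixed point.
Sat(A[¬p U (p ∨ q)]) = {0, 4}
0 ∈ Sat(A[¬p U (p ∨ q)]) = {0, 4}, so the formula holds at 0.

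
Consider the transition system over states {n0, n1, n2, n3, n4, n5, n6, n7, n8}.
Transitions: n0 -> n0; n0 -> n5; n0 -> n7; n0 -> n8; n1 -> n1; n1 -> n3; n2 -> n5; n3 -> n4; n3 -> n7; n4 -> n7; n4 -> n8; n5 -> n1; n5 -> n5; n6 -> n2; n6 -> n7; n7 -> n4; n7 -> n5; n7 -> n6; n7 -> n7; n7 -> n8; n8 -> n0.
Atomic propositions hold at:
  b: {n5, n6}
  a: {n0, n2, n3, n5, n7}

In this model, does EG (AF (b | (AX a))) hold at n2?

Sat(AX a) = {s : every successor in {n0, n2, n3, n5, n7}} = {n2, n6, n8}
Sat(b | (AX a)) = {n2, n5, n6, n8}
AF (b | (AX a)): least fixpoint, start Z0 = {n2, n5, n6, n8}, add states with every successor in Z. Already a fixed point.
Sat(AF (b | (AX a))) = {n2, n5, n6, n8}
EG (AF (b | (AX a))): greatest fixpoint, start Z0 = {n2, n5, n6, n8}, keep only states in Sat with some successor in Z. Z1 = {n2, n5, n6}; fixed.
Sat(EG (AF (b | (AX a)))) = {n2, n5, n6}
n2 ∈ Sat(EG (AF (b | (AX a)))) = {n2, n5, n6}, so the formula holds at n2.

Yes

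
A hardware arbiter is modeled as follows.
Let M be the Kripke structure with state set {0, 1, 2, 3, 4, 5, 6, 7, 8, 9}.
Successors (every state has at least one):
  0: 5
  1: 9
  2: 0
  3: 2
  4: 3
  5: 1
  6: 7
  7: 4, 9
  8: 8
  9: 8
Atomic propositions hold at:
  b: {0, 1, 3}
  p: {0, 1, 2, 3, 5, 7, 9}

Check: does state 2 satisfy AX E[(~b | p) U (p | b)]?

Yes

Sat(~b) = {2, 4, 5, 6, 7, 8, 9}
Sat(~b | p) = {0, 1, 2, 3, 4, 5, 6, 7, 8, 9}
Sat(p | b) = {0, 1, 2, 3, 5, 7, 9}
E[(~b | p) U (p | b)]: least fixpoint, start Z0 = Sat((p | b)) = {0, 1, 2, 3, 5, 7, 9}, add states in Sat(~b | p) with some successor in Z. Z1 = {0, 1, 2, 3, 4, 5, 6, 7, 9}; fixed.
Sat(E[(~b | p) U (p | b)]) = {0, 1, 2, 3, 4, 5, 6, 7, 9}
Sat(AX E[(~b | p) U (p | b)]) = {s : every successor in {0, 1, 2, 3, 4, 5, 6, 7, 9}} = {0, 1, 2, 3, 4, 5, 6, 7}
2 ∈ Sat(AX E[(~b | p) U (p | b)]) = {0, 1, 2, 3, 4, 5, 6, 7}, so the formula holds at 2.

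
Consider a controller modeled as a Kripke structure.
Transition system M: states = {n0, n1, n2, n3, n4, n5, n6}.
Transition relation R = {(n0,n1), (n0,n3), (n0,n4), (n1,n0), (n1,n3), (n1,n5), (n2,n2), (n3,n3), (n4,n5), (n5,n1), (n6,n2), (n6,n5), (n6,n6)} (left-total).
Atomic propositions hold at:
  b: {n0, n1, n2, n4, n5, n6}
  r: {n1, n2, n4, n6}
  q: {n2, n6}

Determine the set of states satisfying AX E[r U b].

E[r U b]: least fixpoint, start Z0 = Sat(b) = {n0, n1, n2, n4, n5, n6}, add states in Sat(r) with some successor in Z. Already a fixed point.
Sat(E[r U b]) = {n0, n1, n2, n4, n5, n6}
Sat(AX E[r U b]) = {s : every successor in {n0, n1, n2, n4, n5, n6}} = {n2, n4, n5, n6}

{n2, n4, n5, n6}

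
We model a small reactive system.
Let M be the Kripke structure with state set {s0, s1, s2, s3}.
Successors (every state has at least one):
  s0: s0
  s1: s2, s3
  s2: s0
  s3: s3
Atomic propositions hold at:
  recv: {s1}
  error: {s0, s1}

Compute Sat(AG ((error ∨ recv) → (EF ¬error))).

{s3}

Sat(error ∨ recv) = {s0, s1}
Sat(¬error) = {s2, s3}
EF ¬error: least fixpoint, start Z0 = {s2, s3}, add states with some successor in Z. Z1 = {s1, s2, s3}; fixed.
Sat(EF ¬error) = {s1, s2, s3}
Sat((error ∨ recv) → (EF ¬error)) = {s1, s2, s3}
AG ((error ∨ recv) → (EF ¬error)): greatest fixpoint, start Z0 = {s1, s2, s3}, keep only states in Sat with every successor in Z. Z1 = {s1, s3}; Z2 = {s3}; fixed.
Sat(AG ((error ∨ recv) → (EF ¬error))) = {s3}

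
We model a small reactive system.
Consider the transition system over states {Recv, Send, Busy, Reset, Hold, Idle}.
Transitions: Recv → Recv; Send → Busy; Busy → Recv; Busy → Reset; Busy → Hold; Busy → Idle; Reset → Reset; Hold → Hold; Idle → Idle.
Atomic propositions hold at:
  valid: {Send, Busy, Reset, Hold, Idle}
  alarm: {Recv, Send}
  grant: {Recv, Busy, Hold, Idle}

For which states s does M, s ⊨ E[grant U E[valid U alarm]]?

{Recv, Send, Busy}

E[valid U alarm]: least fixpoint, start Z0 = Sat(alarm) = {Recv, Send}, add states in Sat(valid) with some successor in Z. Z1 = {Recv, Send, Busy}; fixed.
Sat(E[valid U alarm]) = {Recv, Send, Busy}
E[grant U E[valid U alarm]]: least fixpoint, start Z0 = Sat(E[valid U alarm]) = {Recv, Send, Busy}, add states in Sat(grant) with some successor in Z. Already a fixed point.
Sat(E[grant U E[valid U alarm]]) = {Recv, Send, Busy}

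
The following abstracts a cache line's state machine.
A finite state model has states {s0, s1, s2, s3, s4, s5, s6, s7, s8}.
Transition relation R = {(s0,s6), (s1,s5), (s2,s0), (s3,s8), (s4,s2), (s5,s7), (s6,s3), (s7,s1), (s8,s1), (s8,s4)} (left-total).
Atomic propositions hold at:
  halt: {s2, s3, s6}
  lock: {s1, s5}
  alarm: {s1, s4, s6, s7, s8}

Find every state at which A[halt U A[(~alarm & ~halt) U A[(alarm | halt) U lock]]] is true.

{s1, s5, s7}

Sat(~alarm) = {s0, s2, s3, s5}
Sat(~halt) = {s0, s1, s4, s5, s7, s8}
Sat(~alarm & ~halt) = {s0, s5}
Sat(alarm | halt) = {s1, s2, s3, s4, s6, s7, s8}
A[(alarm | halt) U lock]: least fixpoint, start Z0 = Sat(lock) = {s1, s5}, add states in Sat(alarm | halt) with every successor in Z. Z1 = {s1, s5, s7}; fixed.
Sat(A[(alarm | halt) U lock]) = {s1, s5, s7}
A[(~alarm & ~halt) U A[(alarm | halt) U lock]]: least fixpoint, start Z0 = Sat(A[(alarm | halt) U lock]) = {s1, s5, s7}, add states in Sat(~alarm & ~halt) with every successor in Z. Already a fixed point.
Sat(A[(~alarm & ~halt) U A[(alarm | halt) U lock]]) = {s1, s5, s7}
A[halt U A[(~alarm & ~halt) U A[(alarm | halt) U lock]]]: least fixpoint, start Z0 = Sat(A[(~alarm & ~halt) U A[(alarm | halt) U lock]]) = {s1, s5, s7}, add states in Sat(halt) with every successor in Z. Already a fixed point.
Sat(A[halt U A[(~alarm & ~halt) U A[(alarm | halt) U lock]]]) = {s1, s5, s7}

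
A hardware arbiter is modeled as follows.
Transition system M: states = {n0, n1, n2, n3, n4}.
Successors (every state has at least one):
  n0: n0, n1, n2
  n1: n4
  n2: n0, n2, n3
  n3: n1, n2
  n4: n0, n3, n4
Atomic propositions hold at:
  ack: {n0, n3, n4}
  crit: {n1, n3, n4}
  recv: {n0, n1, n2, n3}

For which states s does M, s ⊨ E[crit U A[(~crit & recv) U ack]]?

{n0, n1, n3, n4}

Sat(~crit) = {n0, n2}
Sat(~crit & recv) = {n0, n2}
A[(~crit & recv) U ack]: least fixpoint, start Z0 = Sat(ack) = {n0, n3, n4}, add states in Sat(~crit & recv) with every successor in Z. Already a fixed point.
Sat(A[(~crit & recv) U ack]) = {n0, n3, n4}
E[crit U A[(~crit & recv) U ack]]: least fixpoint, start Z0 = Sat(A[(~crit & recv) U ack]) = {n0, n3, n4}, add states in Sat(crit) with some successor in Z. Z1 = {n0, n1, n3, n4}; fixed.
Sat(E[crit U A[(~crit & recv) U ack]]) = {n0, n1, n3, n4}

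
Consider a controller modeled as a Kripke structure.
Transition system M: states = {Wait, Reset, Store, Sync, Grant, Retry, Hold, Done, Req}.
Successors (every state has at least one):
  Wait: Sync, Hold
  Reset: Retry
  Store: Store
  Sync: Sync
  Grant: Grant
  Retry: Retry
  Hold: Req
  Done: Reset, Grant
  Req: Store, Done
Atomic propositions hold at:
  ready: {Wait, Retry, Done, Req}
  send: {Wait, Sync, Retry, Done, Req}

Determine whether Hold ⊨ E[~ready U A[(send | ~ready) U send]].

Yes

Sat(~ready) = {Reset, Store, Sync, Grant, Hold}
Sat(send | ~ready) = {Wait, Reset, Store, Sync, Grant, Retry, Hold, Done, Req}
A[(send | ~ready) U send]: least fixpoint, start Z0 = Sat(send) = {Wait, Sync, Retry, Done, Req}, add states in Sat(send | ~ready) with every successor in Z. Z1 = {Wait, Reset, Sync, Retry, Hold, Done, Req}; fixed.
Sat(A[(send | ~ready) U send]) = {Wait, Reset, Sync, Retry, Hold, Done, Req}
E[~ready U A[(send | ~ready) U send]]: least fixpoint, start Z0 = Sat(A[(send | ~ready) U send]) = {Wait, Reset, Sync, Retry, Hold, Done, Req}, add states in Sat(~ready) with some successor in Z. Already a fixed point.
Sat(E[~ready U A[(send | ~ready) U send]]) = {Wait, Reset, Sync, Retry, Hold, Done, Req}
Hold ∈ Sat(E[~ready U A[(send | ~ready) U send]]) = {Wait, Reset, Sync, Retry, Hold, Done, Req}, so the formula holds at Hold.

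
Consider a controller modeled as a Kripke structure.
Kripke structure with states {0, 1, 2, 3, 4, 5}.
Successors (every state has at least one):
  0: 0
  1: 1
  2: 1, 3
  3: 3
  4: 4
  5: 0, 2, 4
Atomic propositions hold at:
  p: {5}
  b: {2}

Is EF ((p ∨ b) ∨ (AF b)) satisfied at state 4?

No

Sat(p ∨ b) = {2, 5}
AF b: least fixpoint, start Z0 = {2}, add states with every successor in Z. Already a fixed point.
Sat(AF b) = {2}
Sat((p ∨ b) ∨ (AF b)) = {2, 5}
EF ((p ∨ b) ∨ (AF b)): least fixpoint, start Z0 = {2, 5}, add states with some successor in Z. Already a fixed point.
Sat(EF ((p ∨ b) ∨ (AF b))) = {2, 5}
4 ∉ Sat(EF ((p ∨ b) ∨ (AF b))) = {2, 5}, so the formula does not hold at 4.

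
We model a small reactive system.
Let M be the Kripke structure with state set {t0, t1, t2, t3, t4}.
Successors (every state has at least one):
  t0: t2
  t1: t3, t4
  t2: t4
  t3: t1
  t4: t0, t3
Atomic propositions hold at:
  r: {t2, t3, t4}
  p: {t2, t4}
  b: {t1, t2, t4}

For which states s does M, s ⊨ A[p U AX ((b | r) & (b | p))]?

{t0, t2, t3, t4}

Sat(b | r) = {t1, t2, t3, t4}
Sat(b | p) = {t1, t2, t4}
Sat((b | r) & (b | p)) = {t1, t2, t4}
Sat(AX ((b | r) & (b | p))) = {s : every successor in {t1, t2, t4}} = {t0, t2, t3}
A[p U AX ((b | r) & (b | p))]: least fixpoint, start Z0 = Sat(AX ((b | r) & (b | p))) = {t0, t2, t3}, add states in Sat(p) with every successor in Z. Z1 = {t0, t2, t3, t4}; fixed.
Sat(A[p U AX ((b | r) & (b | p))]) = {t0, t2, t3, t4}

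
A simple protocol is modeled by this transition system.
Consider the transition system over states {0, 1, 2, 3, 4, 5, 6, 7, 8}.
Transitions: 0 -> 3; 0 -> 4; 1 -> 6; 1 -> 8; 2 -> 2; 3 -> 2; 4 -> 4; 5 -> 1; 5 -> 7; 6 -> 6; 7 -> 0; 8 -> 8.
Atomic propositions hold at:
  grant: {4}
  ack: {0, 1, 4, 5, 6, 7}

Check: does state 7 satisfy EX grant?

Sat(EX grant) = {s : some successor in {4}} = {0, 4}
7 ∉ Sat(EX grant) = {0, 4}, so the formula does not hold at 7.

No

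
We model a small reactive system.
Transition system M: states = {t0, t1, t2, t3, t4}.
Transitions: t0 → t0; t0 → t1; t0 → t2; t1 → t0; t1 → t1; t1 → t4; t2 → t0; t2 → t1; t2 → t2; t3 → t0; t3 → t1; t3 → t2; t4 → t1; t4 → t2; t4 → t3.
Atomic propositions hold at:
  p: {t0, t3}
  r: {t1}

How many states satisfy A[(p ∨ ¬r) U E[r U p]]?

Sat(¬r) = {t0, t2, t3, t4}
Sat(p ∨ ¬r) = {t0, t2, t3, t4}
E[r U p]: least fixpoint, start Z0 = Sat(p) = {t0, t3}, add states in Sat(r) with some successor in Z. Z1 = {t0, t1, t3}; fixed.
Sat(E[r U p]) = {t0, t1, t3}
A[(p ∨ ¬r) U E[r U p]]: least fixpoint, start Z0 = Sat(E[r U p]) = {t0, t1, t3}, add states in Sat(p ∨ ¬r) with every successor in Z. Already a fixed point.
Sat(A[(p ∨ ¬r) U E[r U p]]) = {t0, t1, t3}
|Sat(A[(p ∨ ¬r) U E[r U p]])| = |{t0, t1, t3}| = 3.

3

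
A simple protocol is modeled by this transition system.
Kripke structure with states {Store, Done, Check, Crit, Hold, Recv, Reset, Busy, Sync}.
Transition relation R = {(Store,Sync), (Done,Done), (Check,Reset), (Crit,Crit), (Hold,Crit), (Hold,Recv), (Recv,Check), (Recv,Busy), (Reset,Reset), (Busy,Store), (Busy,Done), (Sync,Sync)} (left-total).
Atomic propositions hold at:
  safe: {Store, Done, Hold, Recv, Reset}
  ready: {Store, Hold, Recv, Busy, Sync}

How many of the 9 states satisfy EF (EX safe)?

6

Sat(EX safe) = {s : some successor in {Store, Done, Hold, Recv, Reset}} = {Done, Check, Hold, Reset, Busy}
EF (EX safe): least fixpoint, start Z0 = {Done, Check, Hold, Reset, Busy}, add states with some successor in Z. Z1 = {Done, Check, Hold, Recv, Reset, Busy}; fixed.
Sat(EF (EX safe)) = {Done, Check, Hold, Recv, Reset, Busy}
|Sat(EF (EX safe))| = |{Done, Check, Hold, Recv, Reset, Busy}| = 6.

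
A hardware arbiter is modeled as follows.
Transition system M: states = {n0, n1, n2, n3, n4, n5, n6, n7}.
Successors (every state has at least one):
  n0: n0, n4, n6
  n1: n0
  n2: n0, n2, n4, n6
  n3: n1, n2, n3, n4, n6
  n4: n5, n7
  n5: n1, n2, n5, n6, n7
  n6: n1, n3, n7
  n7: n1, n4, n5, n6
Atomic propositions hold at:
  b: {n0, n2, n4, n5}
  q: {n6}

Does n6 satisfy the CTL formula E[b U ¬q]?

No

Sat(¬q) = {n0, n1, n2, n3, n4, n5, n7}
E[b U ¬q]: least fixpoint, start Z0 = Sat(¬q) = {n0, n1, n2, n3, n4, n5, n7}, add states in Sat(b) with some successor in Z. Already a fixed point.
Sat(E[b U ¬q]) = {n0, n1, n2, n3, n4, n5, n7}
n6 ∉ Sat(E[b U ¬q]) = {n0, n1, n2, n3, n4, n5, n7}, so the formula does not hold at n6.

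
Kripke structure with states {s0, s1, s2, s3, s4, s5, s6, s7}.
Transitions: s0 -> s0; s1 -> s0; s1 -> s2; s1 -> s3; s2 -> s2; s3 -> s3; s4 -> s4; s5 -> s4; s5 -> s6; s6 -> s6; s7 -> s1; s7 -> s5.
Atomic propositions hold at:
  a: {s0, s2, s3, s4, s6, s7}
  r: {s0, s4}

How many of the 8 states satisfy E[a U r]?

E[a U r]: least fixpoint, start Z0 = Sat(r) = {s0, s4}, add states in Sat(a) with some successor in Z. Already a fixed point.
Sat(E[a U r]) = {s0, s4}
|Sat(E[a U r])| = |{s0, s4}| = 2.

2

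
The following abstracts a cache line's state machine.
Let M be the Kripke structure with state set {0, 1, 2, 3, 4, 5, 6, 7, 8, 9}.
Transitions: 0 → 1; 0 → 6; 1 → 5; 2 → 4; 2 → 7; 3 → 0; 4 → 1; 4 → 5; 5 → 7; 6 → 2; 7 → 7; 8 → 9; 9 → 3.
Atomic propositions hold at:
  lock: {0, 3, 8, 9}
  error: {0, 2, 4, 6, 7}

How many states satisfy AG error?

1

AG error: greatest fixpoint, start Z0 = {0, 2, 4, 6, 7}, keep only states in Sat with every successor in Z. Z1 = {2, 6, 7}; Z2 = {6, 7}; Z3 = {7}; fixed.
Sat(AG error) = {7}
|Sat(AG error)| = |{7}| = 1.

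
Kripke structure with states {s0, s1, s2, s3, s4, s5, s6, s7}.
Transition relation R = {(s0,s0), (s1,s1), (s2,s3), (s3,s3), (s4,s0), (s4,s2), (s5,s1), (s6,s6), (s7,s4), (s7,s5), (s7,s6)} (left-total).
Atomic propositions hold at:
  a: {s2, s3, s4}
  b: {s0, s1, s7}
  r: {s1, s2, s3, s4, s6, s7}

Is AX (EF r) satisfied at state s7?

Yes

EF r: least fixpoint, start Z0 = {s1, s2, s3, s4, s6, s7}, add states with some successor in Z. Z1 = {s1, s2, s3, s4, s5, s6, s7}; fixed.
Sat(EF r) = {s1, s2, s3, s4, s5, s6, s7}
Sat(AX (EF r)) = {s : every successor in {s1, s2, s3, s4, s5, s6, s7}} = {s1, s2, s3, s5, s6, s7}
s7 ∈ Sat(AX (EF r)) = {s1, s2, s3, s5, s6, s7}, so the formula holds at s7.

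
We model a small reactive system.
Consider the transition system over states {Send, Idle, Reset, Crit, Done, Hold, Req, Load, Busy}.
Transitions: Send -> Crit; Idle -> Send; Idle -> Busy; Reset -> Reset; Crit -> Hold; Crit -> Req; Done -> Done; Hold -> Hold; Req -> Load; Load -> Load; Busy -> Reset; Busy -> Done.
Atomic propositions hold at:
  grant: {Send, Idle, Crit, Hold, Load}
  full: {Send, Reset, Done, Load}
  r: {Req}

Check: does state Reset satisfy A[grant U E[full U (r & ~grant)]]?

No

Sat(~grant) = {Reset, Done, Req, Busy}
Sat(r & ~grant) = {Req}
E[full U (r & ~grant)]: least fixpoint, start Z0 = Sat((r & ~grant)) = {Req}, add states in Sat(full) with some successor in Z. Already a fixed point.
Sat(E[full U (r & ~grant)]) = {Req}
A[grant U E[full U (r & ~grant)]]: least fixpoint, start Z0 = Sat(E[full U (r & ~grant)]) = {Req}, add states in Sat(grant) with every successor in Z. Already a fixed point.
Sat(A[grant U E[full U (r & ~grant)]]) = {Req}
Reset ∉ Sat(A[grant U E[full U (r & ~grant)]]) = {Req}, so the formula does not hold at Reset.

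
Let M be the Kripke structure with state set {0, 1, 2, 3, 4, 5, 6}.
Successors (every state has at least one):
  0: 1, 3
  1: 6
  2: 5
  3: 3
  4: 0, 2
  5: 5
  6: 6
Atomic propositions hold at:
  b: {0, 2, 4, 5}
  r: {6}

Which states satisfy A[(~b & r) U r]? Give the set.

{6}

Sat(~b) = {1, 3, 6}
Sat(~b & r) = {6}
A[(~b & r) U r]: least fixpoint, start Z0 = Sat(r) = {6}, add states in Sat(~b & r) with every successor in Z. Already a fixed point.
Sat(A[(~b & r) U r]) = {6}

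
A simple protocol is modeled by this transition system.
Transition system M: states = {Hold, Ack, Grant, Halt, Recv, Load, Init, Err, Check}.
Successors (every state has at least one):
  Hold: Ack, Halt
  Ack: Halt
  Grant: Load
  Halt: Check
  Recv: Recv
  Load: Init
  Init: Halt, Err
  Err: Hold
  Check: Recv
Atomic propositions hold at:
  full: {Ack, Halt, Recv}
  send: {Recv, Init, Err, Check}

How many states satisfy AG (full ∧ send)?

1

Sat(full ∧ send) = {Recv}
AG (full ∧ send): greatest fixpoint, start Z0 = {Recv}, keep only states in Sat with every successor in Z. Already a fixed point.
Sat(AG (full ∧ send)) = {Recv}
|Sat(AG (full ∧ send))| = |{Recv}| = 1.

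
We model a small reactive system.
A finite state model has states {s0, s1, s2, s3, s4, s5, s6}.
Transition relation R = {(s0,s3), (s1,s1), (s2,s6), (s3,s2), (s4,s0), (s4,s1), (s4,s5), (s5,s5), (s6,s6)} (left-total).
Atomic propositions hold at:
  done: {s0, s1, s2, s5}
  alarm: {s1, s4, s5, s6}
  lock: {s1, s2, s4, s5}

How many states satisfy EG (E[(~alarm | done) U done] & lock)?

2

Sat(~alarm) = {s0, s2, s3}
Sat(~alarm | done) = {s0, s1, s2, s3, s5}
E[(~alarm | done) U done]: least fixpoint, start Z0 = Sat(done) = {s0, s1, s2, s5}, add states in Sat(~alarm | done) with some successor in Z. Z1 = {s0, s1, s2, s3, s5}; fixed.
Sat(E[(~alarm | done) U done]) = {s0, s1, s2, s3, s5}
Sat(E[(~alarm | done) U done] & lock) = {s1, s2, s5}
EG (E[(~alarm | done) U done] & lock): greatest fixpoint, start Z0 = {s1, s2, s5}, keep only states in Sat with some successor in Z. Z1 = {s1, s5}; fixed.
Sat(EG (E[(~alarm | done) U done] & lock)) = {s1, s5}
|Sat(EG (E[(~alarm | done) U done] & lock))| = |{s1, s5}| = 2.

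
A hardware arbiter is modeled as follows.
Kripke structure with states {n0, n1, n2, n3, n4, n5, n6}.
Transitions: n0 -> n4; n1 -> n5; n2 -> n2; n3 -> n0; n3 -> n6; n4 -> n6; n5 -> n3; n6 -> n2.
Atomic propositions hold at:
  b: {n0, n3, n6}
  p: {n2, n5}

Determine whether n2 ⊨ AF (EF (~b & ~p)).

Sat(~b) = {n1, n2, n4, n5}
Sat(~p) = {n0, n1, n3, n4, n6}
Sat(~b & ~p) = {n1, n4}
EF (~b & ~p): least fixpoint, start Z0 = {n1, n4}, add states with some successor in Z. Z1 = {n0, n1, n4}; Z2 = {n0, n1, n3, n4}; Z3 = {n0, n1, n3, n4, n5}; fixed.
Sat(EF (~b & ~p)) = {n0, n1, n3, n4, n5}
AF (EF (~b & ~p)): least fixpoint, start Z0 = {n0, n1, n3, n4, n5}, add states with every successor in Z. Already a fixed point.
Sat(AF (EF (~b & ~p))) = {n0, n1, n3, n4, n5}
n2 ∉ Sat(AF (EF (~b & ~p))) = {n0, n1, n3, n4, n5}, so the formula does not hold at n2.

No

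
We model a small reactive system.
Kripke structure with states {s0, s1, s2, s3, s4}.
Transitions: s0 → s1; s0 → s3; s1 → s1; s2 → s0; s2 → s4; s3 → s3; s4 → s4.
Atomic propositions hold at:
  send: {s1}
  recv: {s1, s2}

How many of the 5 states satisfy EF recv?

EF recv: least fixpoint, start Z0 = {s1, s2}, add states with some successor in Z. Z1 = {s0, s1, s2}; fixed.
Sat(EF recv) = {s0, s1, s2}
|Sat(EF recv)| = |{s0, s1, s2}| = 3.

3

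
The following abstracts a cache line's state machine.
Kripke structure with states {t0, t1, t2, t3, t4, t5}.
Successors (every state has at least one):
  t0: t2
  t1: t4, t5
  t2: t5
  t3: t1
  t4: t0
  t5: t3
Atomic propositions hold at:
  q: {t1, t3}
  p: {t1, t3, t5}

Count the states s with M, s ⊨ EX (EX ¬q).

4

Sat(¬q) = {t0, t2, t4, t5}
Sat(EX ¬q) = {s : some successor in {t0, t2, t4, t5}} = {t0, t1, t2, t4}
Sat(EX (EX ¬q)) = {s : some successor in {t0, t1, t2, t4}} = {t0, t1, t3, t4}
|Sat(EX (EX ¬q))| = |{t0, t1, t3, t4}| = 4.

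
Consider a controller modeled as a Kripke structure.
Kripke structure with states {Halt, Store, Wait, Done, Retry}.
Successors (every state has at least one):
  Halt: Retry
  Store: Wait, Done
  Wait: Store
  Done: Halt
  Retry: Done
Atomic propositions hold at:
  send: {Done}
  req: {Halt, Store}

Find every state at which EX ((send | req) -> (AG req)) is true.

Sat(send | req) = {Halt, Store, Done}
AG req: greatest fixpoint, start Z0 = {Halt, Store}, keep only states in Sat with every successor in Z. Z1 = ∅; fixed.
Sat(AG req) = ∅
Sat((send | req) -> (AG req)) = {Wait, Retry}
Sat(EX ((send | req) -> (AG req))) = {s : some successor in {Wait, Retry}} = {Halt, Store}

{Halt, Store}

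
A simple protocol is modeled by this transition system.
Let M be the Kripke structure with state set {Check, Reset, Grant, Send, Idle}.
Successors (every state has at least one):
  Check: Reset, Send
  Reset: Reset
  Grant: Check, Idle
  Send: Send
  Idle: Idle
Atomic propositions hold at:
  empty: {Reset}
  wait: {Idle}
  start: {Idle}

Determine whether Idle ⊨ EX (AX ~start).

No

Sat(~start) = {Check, Reset, Grant, Send}
Sat(AX ~start) = {s : every successor in {Check, Reset, Grant, Send}} = {Check, Reset, Send}
Sat(EX (AX ~start)) = {s : some successor in {Check, Reset, Send}} = {Check, Reset, Grant, Send}
Idle ∉ Sat(EX (AX ~start)) = {Check, Reset, Grant, Send}, so the formula does not hold at Idle.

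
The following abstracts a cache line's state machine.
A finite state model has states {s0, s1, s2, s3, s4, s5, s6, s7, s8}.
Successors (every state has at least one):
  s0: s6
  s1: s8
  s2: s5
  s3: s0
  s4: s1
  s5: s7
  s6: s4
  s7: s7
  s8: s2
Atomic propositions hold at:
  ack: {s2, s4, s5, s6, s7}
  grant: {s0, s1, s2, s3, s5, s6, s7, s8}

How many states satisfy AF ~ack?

6

Sat(~ack) = {s0, s1, s3, s8}
AF ~ack: least fixpoint, start Z0 = {s0, s1, s3, s8}, add states with every successor in Z. Z1 = {s0, s1, s3, s4, s8}; Z2 = {s0, s1, s3, s4, s6, s8}; fixed.
Sat(AF ~ack) = {s0, s1, s3, s4, s6, s8}
|Sat(AF ~ack)| = |{s0, s1, s3, s4, s6, s8}| = 6.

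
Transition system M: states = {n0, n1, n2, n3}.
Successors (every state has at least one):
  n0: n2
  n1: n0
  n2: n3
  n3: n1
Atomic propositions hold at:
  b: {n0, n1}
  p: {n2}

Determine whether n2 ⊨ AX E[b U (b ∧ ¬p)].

Sat(¬p) = {n0, n1, n3}
Sat(b ∧ ¬p) = {n0, n1}
E[b U (b ∧ ¬p)]: least fixpoint, start Z0 = Sat((b ∧ ¬p)) = {n0, n1}, add states in Sat(b) with some successor in Z. Already a fixed point.
Sat(E[b U (b ∧ ¬p)]) = {n0, n1}
Sat(AX E[b U (b ∧ ¬p)]) = {s : every successor in {n0, n1}} = {n1, n3}
n2 ∉ Sat(AX E[b U (b ∧ ¬p)]) = {n1, n3}, so the formula does not hold at n2.

No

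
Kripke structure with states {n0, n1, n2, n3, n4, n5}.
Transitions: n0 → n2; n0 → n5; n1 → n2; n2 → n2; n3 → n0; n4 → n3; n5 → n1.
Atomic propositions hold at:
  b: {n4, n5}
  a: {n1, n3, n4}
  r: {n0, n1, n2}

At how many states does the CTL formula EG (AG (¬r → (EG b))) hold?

2

Sat(¬r) = {n3, n4, n5}
EG b: greatest fixpoint, start Z0 = {n4, n5}, keep only states in Sat with some successor in Z. Z1 = ∅; fixed.
Sat(EG b) = ∅
Sat(¬r → (EG b)) = {n0, n1, n2}
AG (¬r → (EG b)): greatest fixpoint, start Z0 = {n0, n1, n2}, keep only states in Sat with every successor in Z. Z1 = {n1, n2}; fixed.
Sat(AG (¬r → (EG b))) = {n1, n2}
EG (AG (¬r → (EG b))): greatest fixpoint, start Z0 = {n1, n2}, keep only states in Sat with some successor in Z. Already a fixed point.
Sat(EG (AG (¬r → (EG b)))) = {n1, n2}
|Sat(EG (AG (¬r → (EG b))))| = |{n1, n2}| = 2.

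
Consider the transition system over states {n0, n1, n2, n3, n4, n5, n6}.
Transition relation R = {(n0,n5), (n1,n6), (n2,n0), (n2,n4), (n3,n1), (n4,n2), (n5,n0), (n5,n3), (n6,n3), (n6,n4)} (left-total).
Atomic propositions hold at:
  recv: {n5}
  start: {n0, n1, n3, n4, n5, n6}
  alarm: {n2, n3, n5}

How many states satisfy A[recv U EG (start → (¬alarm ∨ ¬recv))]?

Sat(¬alarm) = {n0, n1, n4, n6}
Sat(¬recv) = {n0, n1, n2, n3, n4, n6}
Sat(¬alarm ∨ ¬recv) = {n0, n1, n2, n3, n4, n6}
Sat(start → (¬alarm ∨ ¬recv)) = {n0, n1, n2, n3, n4, n6}
EG (start → (¬alarm ∨ ¬recv)): greatest fixpoint, start Z0 = {n0, n1, n2, n3, n4, n6}, keep only states in Sat with some successor in Z. Z1 = {n1, n2, n3, n4, n6}; fixed.
Sat(EG (start → (¬alarm ∨ ¬recv))) = {n1, n2, n3, n4, n6}
A[recv U EG (start → (¬alarm ∨ ¬recv))]: least fixpoint, start Z0 = Sat(EG (start → (¬alarm ∨ ¬recv))) = {n1, n2, n3, n4, n6}, add states in Sat(recv) with every successor in Z. Already a fixed point.
Sat(A[recv U EG (start → (¬alarm ∨ ¬recv))]) = {n1, n2, n3, n4, n6}
|Sat(A[recv U EG (start → (¬alarm ∨ ¬recv))])| = |{n1, n2, n3, n4, n6}| = 5.

5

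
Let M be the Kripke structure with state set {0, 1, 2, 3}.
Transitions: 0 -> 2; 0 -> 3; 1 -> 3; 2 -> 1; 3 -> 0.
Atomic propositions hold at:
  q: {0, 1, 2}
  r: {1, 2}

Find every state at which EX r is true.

{0, 2}

Sat(EX r) = {s : some successor in {1, 2}} = {0, 2}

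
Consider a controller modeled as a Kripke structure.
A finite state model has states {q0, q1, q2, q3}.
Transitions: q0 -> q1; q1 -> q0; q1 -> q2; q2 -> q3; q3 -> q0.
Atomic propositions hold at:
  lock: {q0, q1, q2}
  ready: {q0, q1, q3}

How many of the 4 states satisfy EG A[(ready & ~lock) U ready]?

3

Sat(~lock) = {q3}
Sat(ready & ~lock) = {q3}
A[(ready & ~lock) U ready]: least fixpoint, start Z0 = Sat(ready) = {q0, q1, q3}, add states in Sat(ready & ~lock) with every successor in Z. Already a fixed point.
Sat(A[(ready & ~lock) U ready]) = {q0, q1, q3}
EG A[(ready & ~lock) U ready]: greatest fixpoint, start Z0 = {q0, q1, q3}, keep only states in Sat with some successor in Z. Already a fixed point.
Sat(EG A[(ready & ~lock) U ready]) = {q0, q1, q3}
|Sat(EG A[(ready & ~lock) U ready])| = |{q0, q1, q3}| = 3.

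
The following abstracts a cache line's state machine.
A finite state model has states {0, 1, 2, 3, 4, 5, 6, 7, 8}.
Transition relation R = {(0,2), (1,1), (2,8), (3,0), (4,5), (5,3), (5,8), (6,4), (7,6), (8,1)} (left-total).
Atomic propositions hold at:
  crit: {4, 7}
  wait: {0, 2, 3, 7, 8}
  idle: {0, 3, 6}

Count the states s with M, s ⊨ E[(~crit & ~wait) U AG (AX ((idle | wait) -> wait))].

8

Sat(~crit) = {0, 1, 2, 3, 5, 6, 8}
Sat(~wait) = {1, 4, 5, 6}
Sat(~crit & ~wait) = {1, 5, 6}
Sat(idle | wait) = {0, 2, 3, 6, 7, 8}
Sat((idle | wait) -> wait) = {0, 1, 2, 3, 4, 5, 7, 8}
Sat(AX ((idle | wait) -> wait)) = {s : every successor in {0, 1, 2, 3, 4, 5, 7, 8}} = {0, 1, 2, 3, 4, 5, 6, 8}
AG (AX ((idle | wait) -> wait)): greatest fixpoint, start Z0 = {0, 1, 2, 3, 4, 5, 6, 8}, keep only states in Sat with every successor in Z. Already a fixed point.
Sat(AG (AX ((idle | wait) -> wait))) = {0, 1, 2, 3, 4, 5, 6, 8}
E[(~crit & ~wait) U AG (AX ((idle | wait) -> wait))]: least fixpoint, start Z0 = Sat(AG (AX ((idle | wait) -> wait))) = {0, 1, 2, 3, 4, 5, 6, 8}, add states in Sat(~crit & ~wait) with some successor in Z. Already a fixed point.
Sat(E[(~crit & ~wait) U AG (AX ((idle | wait) -> wait))]) = {0, 1, 2, 3, 4, 5, 6, 8}
|Sat(E[(~crit & ~wait) U AG (AX ((idle | wait) -> wait))])| = |{0, 1, 2, 3, 4, 5, 6, 8}| = 8.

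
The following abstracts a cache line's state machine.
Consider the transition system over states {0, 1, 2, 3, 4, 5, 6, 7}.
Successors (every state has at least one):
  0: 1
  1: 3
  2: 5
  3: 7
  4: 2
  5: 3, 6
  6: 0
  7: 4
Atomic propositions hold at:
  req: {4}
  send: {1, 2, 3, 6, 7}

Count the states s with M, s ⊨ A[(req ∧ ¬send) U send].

6

Sat(¬send) = {0, 4, 5}
Sat(req ∧ ¬send) = {4}
A[(req ∧ ¬send) U send]: least fixpoint, start Z0 = Sat(send) = {1, 2, 3, 6, 7}, add states in Sat(req ∧ ¬send) with every successor in Z. Z1 = {1, 2, 3, 4, 6, 7}; fixed.
Sat(A[(req ∧ ¬send) U send]) = {1, 2, 3, 4, 6, 7}
|Sat(A[(req ∧ ¬send) U send])| = |{1, 2, 3, 4, 6, 7}| = 6.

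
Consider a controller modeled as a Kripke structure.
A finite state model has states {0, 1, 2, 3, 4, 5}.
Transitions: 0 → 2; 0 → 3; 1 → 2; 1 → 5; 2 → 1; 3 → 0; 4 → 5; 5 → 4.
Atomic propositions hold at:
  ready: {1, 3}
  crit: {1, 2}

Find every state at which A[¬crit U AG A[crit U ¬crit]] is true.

{4, 5}

Sat(¬crit) = {0, 3, 4, 5}
A[crit U ¬crit]: least fixpoint, start Z0 = Sat(¬crit) = {0, 3, 4, 5}, add states in Sat(crit) with every successor in Z. Already a fixed point.
Sat(A[crit U ¬crit]) = {0, 3, 4, 5}
AG A[crit U ¬crit]: greatest fixpoint, start Z0 = {0, 3, 4, 5}, keep only states in Sat with every successor in Z. Z1 = {3, 4, 5}; Z2 = {4, 5}; fixed.
Sat(AG A[crit U ¬crit]) = {4, 5}
A[¬crit U AG A[crit U ¬crit]]: least fixpoint, start Z0 = Sat(AG A[crit U ¬crit]) = {4, 5}, add states in Sat(¬crit) with every successor in Z. Already a fixed point.
Sat(A[¬crit U AG A[crit U ¬crit]]) = {4, 5}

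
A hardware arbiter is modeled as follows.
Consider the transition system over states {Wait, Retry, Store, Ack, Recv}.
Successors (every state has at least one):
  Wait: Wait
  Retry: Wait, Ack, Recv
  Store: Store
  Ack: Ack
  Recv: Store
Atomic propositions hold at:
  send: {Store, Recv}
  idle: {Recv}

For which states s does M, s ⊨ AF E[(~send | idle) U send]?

{Retry, Store, Recv}

Sat(~send) = {Wait, Retry, Ack}
Sat(~send | idle) = {Wait, Retry, Ack, Recv}
E[(~send | idle) U send]: least fixpoint, start Z0 = Sat(send) = {Store, Recv}, add states in Sat(~send | idle) with some successor in Z. Z1 = {Retry, Store, Recv}; fixed.
Sat(E[(~send | idle) U send]) = {Retry, Store, Recv}
AF E[(~send | idle) U send]: least fixpoint, start Z0 = {Retry, Store, Recv}, add states with every successor in Z. Already a fixed point.
Sat(AF E[(~send | idle) U send]) = {Retry, Store, Recv}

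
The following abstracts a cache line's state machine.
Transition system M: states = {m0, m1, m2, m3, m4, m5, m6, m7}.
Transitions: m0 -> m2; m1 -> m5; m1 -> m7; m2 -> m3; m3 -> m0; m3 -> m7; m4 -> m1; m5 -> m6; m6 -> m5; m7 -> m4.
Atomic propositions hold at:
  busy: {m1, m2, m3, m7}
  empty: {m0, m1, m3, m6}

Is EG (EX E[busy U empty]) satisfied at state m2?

Yes

E[busy U empty]: least fixpoint, start Z0 = Sat(empty) = {m0, m1, m3, m6}, add states in Sat(busy) with some successor in Z. Z1 = {m0, m1, m2, m3, m6}; fixed.
Sat(E[busy U empty]) = {m0, m1, m2, m3, m6}
Sat(EX E[busy U empty]) = {s : some successor in {m0, m1, m2, m3, m6}} = {m0, m2, m3, m4, m5}
EG (EX E[busy U empty]): greatest fixpoint, start Z0 = {m0, m2, m3, m4, m5}, keep only states in Sat with some successor in Z. Z1 = {m0, m2, m3}; fixed.
Sat(EG (EX E[busy U empty])) = {m0, m2, m3}
m2 ∈ Sat(EG (EX E[busy U empty])) = {m0, m2, m3}, so the formula holds at m2.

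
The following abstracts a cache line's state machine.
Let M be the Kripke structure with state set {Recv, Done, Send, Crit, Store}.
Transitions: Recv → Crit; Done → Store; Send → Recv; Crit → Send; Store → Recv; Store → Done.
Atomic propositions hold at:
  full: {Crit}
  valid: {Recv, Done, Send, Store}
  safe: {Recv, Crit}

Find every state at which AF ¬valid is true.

{Recv, Send, Crit}

Sat(¬valid) = {Crit}
AF ¬valid: least fixpoint, start Z0 = {Crit}, add states with every successor in Z. Z1 = {Recv, Crit}; Z2 = {Recv, Send, Crit}; fixed.
Sat(AF ¬valid) = {Recv, Send, Crit}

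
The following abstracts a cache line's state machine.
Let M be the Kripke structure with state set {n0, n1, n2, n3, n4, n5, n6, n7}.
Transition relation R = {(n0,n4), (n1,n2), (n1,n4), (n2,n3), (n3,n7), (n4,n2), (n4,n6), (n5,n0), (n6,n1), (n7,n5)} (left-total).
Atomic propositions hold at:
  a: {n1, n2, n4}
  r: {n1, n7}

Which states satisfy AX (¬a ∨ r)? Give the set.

Sat(¬a) = {n0, n3, n5, n6, n7}
Sat(¬a ∨ r) = {n0, n1, n3, n5, n6, n7}
Sat(AX (¬a ∨ r)) = {s : every successor in {n0, n1, n3, n5, n6, n7}} = {n2, n3, n5, n6, n7}

{n2, n3, n5, n6, n7}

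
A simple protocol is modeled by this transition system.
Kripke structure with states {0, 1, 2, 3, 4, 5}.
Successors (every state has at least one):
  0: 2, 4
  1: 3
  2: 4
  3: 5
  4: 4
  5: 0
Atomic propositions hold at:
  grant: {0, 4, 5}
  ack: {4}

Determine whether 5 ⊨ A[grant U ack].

A[grant U ack]: least fixpoint, start Z0 = Sat(ack) = {4}, add states in Sat(grant) with every successor in Z. Already a fixed point.
Sat(A[grant U ack]) = {4}
5 ∉ Sat(A[grant U ack]) = {4}, so the formula does not hold at 5.

No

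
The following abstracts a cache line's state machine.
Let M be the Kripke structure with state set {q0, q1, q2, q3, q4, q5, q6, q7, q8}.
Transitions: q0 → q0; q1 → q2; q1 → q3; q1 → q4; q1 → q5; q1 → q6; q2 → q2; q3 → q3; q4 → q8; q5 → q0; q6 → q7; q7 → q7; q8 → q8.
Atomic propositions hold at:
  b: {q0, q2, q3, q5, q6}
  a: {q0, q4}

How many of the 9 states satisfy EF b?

6

EF b: least fixpoint, start Z0 = {q0, q2, q3, q5, q6}, add states with some successor in Z. Z1 = {q0, q1, q2, q3, q5, q6}; fixed.
Sat(EF b) = {q0, q1, q2, q3, q5, q6}
|Sat(EF b)| = |{q0, q1, q2, q3, q5, q6}| = 6.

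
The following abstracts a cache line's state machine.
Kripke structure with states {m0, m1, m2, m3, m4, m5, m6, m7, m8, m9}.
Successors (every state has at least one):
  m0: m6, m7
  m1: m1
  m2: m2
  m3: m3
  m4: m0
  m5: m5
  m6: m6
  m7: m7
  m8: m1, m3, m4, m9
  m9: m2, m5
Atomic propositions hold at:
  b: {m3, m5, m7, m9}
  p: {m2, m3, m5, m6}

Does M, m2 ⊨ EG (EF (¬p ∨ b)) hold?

No

Sat(¬p) = {m0, m1, m4, m7, m8, m9}
Sat(¬p ∨ b) = {m0, m1, m3, m4, m5, m7, m8, m9}
EF (¬p ∨ b): least fixpoint, start Z0 = {m0, m1, m3, m4, m5, m7, m8, m9}, add states with some successor in Z. Already a fixed point.
Sat(EF (¬p ∨ b)) = {m0, m1, m3, m4, m5, m7, m8, m9}
EG (EF (¬p ∨ b)): greatest fixpoint, start Z0 = {m0, m1, m3, m4, m5, m7, m8, m9}, keep only states in Sat with some successor in Z. Already a fixed point.
Sat(EG (EF (¬p ∨ b))) = {m0, m1, m3, m4, m5, m7, m8, m9}
m2 ∉ Sat(EG (EF (¬p ∨ b))) = {m0, m1, m3, m4, m5, m7, m8, m9}, so the formula does not hold at m2.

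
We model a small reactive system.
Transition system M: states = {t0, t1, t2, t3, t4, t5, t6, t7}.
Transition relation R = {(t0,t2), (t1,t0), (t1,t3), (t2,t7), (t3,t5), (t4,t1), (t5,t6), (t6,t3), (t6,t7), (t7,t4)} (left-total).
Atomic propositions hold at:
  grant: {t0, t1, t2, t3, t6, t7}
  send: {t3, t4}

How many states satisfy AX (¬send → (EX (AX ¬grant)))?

4

Sat(¬send) = {t0, t1, t2, t5, t6, t7}
Sat(¬grant) = {t4, t5}
Sat(AX ¬grant) = {s : every successor in {t4, t5}} = {t3, t7}
Sat(EX (AX ¬grant)) = {s : some successor in {t3, t7}} = {t1, t2, t6}
Sat(¬send → (EX (AX ¬grant))) = {t1, t2, t3, t4, t6}
Sat(AX (¬send → (EX (AX ¬grant)))) = {s : every successor in {t1, t2, t3, t4, t6}} = {t0, t4, t5, t7}
|Sat(AX (¬send → (EX (AX ¬grant))))| = |{t0, t4, t5, t7}| = 4.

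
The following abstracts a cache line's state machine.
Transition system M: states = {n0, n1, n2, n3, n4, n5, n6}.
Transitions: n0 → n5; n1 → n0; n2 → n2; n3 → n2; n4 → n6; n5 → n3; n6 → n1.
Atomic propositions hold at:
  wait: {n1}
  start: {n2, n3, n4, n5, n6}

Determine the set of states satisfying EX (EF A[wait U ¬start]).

{n1, n4, n6}

Sat(¬start) = {n0, n1}
A[wait U ¬start]: least fixpoint, start Z0 = Sat(¬start) = {n0, n1}, add states in Sat(wait) with every successor in Z. Already a fixed point.
Sat(A[wait U ¬start]) = {n0, n1}
EF A[wait U ¬start]: least fixpoint, start Z0 = {n0, n1}, add states with some successor in Z. Z1 = {n0, n1, n6}; Z2 = {n0, n1, n4, n6}; fixed.
Sat(EF A[wait U ¬start]) = {n0, n1, n4, n6}
Sat(EX (EF A[wait U ¬start])) = {s : some successor in {n0, n1, n4, n6}} = {n1, n4, n6}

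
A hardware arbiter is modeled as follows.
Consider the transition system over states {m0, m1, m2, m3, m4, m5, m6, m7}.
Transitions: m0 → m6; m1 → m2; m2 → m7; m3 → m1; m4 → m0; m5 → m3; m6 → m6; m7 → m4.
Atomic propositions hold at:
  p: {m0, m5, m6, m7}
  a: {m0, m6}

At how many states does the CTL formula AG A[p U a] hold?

2

A[p U a]: least fixpoint, start Z0 = Sat(a) = {m0, m6}, add states in Sat(p) with every successor in Z. Already a fixed point.
Sat(A[p U a]) = {m0, m6}
AG A[p U a]: greatest fixpoint, start Z0 = {m0, m6}, keep only states in Sat with every successor in Z. Already a fixed point.
Sat(AG A[p U a]) = {m0, m6}
|Sat(AG A[p U a])| = |{m0, m6}| = 2.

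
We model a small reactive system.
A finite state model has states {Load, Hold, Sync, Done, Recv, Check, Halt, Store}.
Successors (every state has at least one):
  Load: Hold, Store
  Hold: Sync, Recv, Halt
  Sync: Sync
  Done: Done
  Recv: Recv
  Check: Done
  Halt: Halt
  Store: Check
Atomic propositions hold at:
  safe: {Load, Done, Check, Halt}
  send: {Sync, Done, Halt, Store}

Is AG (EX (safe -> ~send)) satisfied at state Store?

No

Sat(~send) = {Load, Hold, Recv, Check}
Sat(safe -> ~send) = {Load, Hold, Sync, Recv, Check, Store}
Sat(EX (safe -> ~send)) = {s : some successor in {Load, Hold, Sync, Recv, Check, Store}} = {Load, Hold, Sync, Recv, Store}
AG (EX (safe -> ~send)): greatest fixpoint, start Z0 = {Load, Hold, Sync, Recv, Store}, keep only states in Sat with every successor in Z. Z1 = {Load, Sync, Recv}; Z2 = {Sync, Recv}; fixed.
Sat(AG (EX (safe -> ~send))) = {Sync, Recv}
Store ∉ Sat(AG (EX (safe -> ~send))) = {Sync, Recv}, so the formula does not hold at Store.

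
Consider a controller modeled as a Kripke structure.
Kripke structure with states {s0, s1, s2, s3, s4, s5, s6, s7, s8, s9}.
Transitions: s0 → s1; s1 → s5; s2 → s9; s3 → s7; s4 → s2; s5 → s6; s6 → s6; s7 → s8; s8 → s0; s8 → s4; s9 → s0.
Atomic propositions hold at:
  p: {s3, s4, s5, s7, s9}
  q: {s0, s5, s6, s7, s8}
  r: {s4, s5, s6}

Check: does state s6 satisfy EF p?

EF p: least fixpoint, start Z0 = {s3, s4, s5, s7, s9}, add states with some successor in Z. Z1 = {s1, s2, s3, s4, s5, s7, s8, s9}; Z2 = {s0, s1, s2, s3, s4, s5, s7, s8, s9}; fixed.
Sat(EF p) = {s0, s1, s2, s3, s4, s5, s7, s8, s9}
s6 ∉ Sat(EF p) = {s0, s1, s2, s3, s4, s5, s7, s8, s9}, so the formula does not hold at s6.

No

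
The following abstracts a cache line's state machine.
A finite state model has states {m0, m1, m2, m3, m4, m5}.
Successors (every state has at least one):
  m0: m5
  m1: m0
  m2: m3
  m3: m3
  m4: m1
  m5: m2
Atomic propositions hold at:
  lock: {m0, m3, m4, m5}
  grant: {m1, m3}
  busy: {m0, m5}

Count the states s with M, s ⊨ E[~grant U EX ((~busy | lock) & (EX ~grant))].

Sat(~grant) = {m0, m2, m4, m5}
Sat(~busy) = {m1, m2, m3, m4}
Sat(~busy | lock) = {m0, m1, m2, m3, m4, m5}
Sat(EX ~grant) = {s : some successor in {m0, m2, m4, m5}} = {m0, m1, m5}
Sat((~busy | lock) & (EX ~grant)) = {m0, m1, m5}
Sat(EX ((~busy | lock) & (EX ~grant))) = {s : some successor in {m0, m1, m5}} = {m0, m1, m4}
E[~grant U EX ((~busy | lock) & (EX ~grant))]: least fixpoint, start Z0 = Sat(EX ((~busy | lock) & (EX ~grant))) = {m0, m1, m4}, add states in Sat(~grant) with some successor in Z. Already a fixed point.
Sat(E[~grant U EX ((~busy | lock) & (EX ~grant))]) = {m0, m1, m4}
|Sat(E[~grant U EX ((~busy | lock) & (EX ~grant))])| = |{m0, m1, m4}| = 3.

3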